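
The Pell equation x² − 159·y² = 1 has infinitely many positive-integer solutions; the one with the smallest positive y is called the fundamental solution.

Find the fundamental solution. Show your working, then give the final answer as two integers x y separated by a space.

√159 = [12; 1,1,1,1,3,1,1,1,1,24, …], period ℓ=10 (even) → k=9
k=0  a_k=12  p_k/q_k = 12/1
k=1  a_k=1  p_k/q_k = 13/1
k=2  a_k=1  p_k/q_k = 25/2
k=3  a_k=1  p_k/q_k = 38/3
…
k=7  a_k=1  p_k/q_k = 517/41
k=8  a_k=1  p_k/q_k = 807/64
k=9  a_k=1  p_k/q_k = 1324/105
fundamental: x₁=1324, y₁=105  (since 1752976 − 159·11025 = 1)

1324 105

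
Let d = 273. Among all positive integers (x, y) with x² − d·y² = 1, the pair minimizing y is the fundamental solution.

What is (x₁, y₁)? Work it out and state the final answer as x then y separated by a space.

727 44

[16; 1,1,10,1,1,32] for √273; ℓ=6 ⇒ convergent index 5
a_0=16:  p_0=16·1+0=16,  q_0=16·0+1=1
…
a_4=1:  p_4=1·347+33=380,  q_4=1·21+2=23
a_5=1:  p_5=1·380+347=727,  q_5=1·23+21=44
fundamental: x₁=727, y₁=44  (since 528529 − 273·1936 = 1)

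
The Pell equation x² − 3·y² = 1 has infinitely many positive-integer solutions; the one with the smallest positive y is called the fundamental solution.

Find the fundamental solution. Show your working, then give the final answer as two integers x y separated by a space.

2 1

√3 = [1; 1,2, …], period ℓ=2 (even) → k=1
i=0: a=1 ⇒ p=1, q=1
i=1: a=1 ⇒ p=2, q=1
(x₁, y₁) = (2, 1);  2² − 3·1² = 1 ✓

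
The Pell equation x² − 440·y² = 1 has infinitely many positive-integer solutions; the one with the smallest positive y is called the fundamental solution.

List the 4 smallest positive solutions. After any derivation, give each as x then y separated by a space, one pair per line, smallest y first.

√440 = [20; 1,40, …], period ℓ=2 (even) → k=1
i=0: a=20 ⇒ p=20, q=1
i=1: a=1 ⇒ p=21, q=1
(x₁, y₁) = (21, 1);  21² − 440·1² = 1 ✓
(21+1√440)^2 = 881 + 42√440
(21+1√440)^3 = 36981 + 1763√440
(21+1√440)^4 = 1552321 + 74004√440

21 1
881 42
36981 1763
1552321 74004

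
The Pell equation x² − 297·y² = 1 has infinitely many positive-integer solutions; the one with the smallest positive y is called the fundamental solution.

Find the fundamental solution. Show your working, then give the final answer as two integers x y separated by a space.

√297 = [17; 4,3,1,1,2,1,1,3,4,34, …], period ℓ=10 (even) → k=9
a_0=17:  p_0=17·1+0=17,  q_0=17·0+1=1
a_1=4:  p_1=4·17+1=69,  q_1=4·1+0=4
a_2=3:  p_2=3·69+17=224,  q_2=3·4+1=13
a_3=1:  p_3=1·224+69=293,  q_3=1·13+4=17
a_4=1:  p_4=1·293+224=517,  q_4=1·17+13=30
a_5=2:  p_5=2·517+293=1327,  q_5=2·30+17=77
a_6=1:  p_6=1·1327+517=1844,  q_6=1·77+30=107
a_7=1:  p_7=1·1844+1327=3171,  q_7=1·107+77=184
a_8=3:  p_8=3·3171+1844=11357,  q_8=3·184+107=659
a_9=4:  p_9=4·11357+3171=48599,  q_9=4·659+184=2820
→ (48599, 2820).  Check: 48599²=2361862801, 297·2820²=2361862800, difference 1.

48599 2820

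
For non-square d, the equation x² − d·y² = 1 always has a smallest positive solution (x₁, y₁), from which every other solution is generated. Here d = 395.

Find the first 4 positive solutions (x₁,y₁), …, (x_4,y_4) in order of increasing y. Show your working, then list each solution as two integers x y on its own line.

d=395: √d = [19; 1,6,1,38] (ℓ=4, even), read p_3/q_3
k=0  a_k=19  p_k/q_k = 19/1
…
k=2  a_k=6  p_k/q_k = 139/7
k=3  a_k=1  p_k/q_k = 159/8
→ (159, 8).  Check: 159²=25281, 395·8²=25280, difference 1.
(159+8√395)^2 = 50561 + 2544√395
(159+8√395)^3 = 16078239 + 808984√395
(159+8√395)^4 = 5112829441 + 257254368√395

159 8
50561 2544
16078239 808984
5112829441 257254368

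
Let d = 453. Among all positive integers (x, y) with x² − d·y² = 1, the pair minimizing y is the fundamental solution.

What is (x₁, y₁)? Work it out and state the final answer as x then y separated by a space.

1653751 77700

√453 = [21; 3,1,1,10,14,10,1,1,3,42, …], period ℓ=10 (even) → k=9
step 0: (21, 1)  from 21·(1,0) + (0,1)
…
step 6: (223565, 10504)  from 10·(22199,1043) + (1575,74)
…
step 8: (469329, 22051)  from 1·(245764,11547) + (223565,10504)
step 9: (1653751, 77700)  from 3·(469329,22051) + (245764,11547)
→ (1653751, 77700).  Check: 1653751²=2734892370001, 453·77700²=2734892370000, difference 1.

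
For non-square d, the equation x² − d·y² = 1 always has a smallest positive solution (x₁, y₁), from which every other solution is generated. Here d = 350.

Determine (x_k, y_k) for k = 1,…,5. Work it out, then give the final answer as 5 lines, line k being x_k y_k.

[18; 1,2,2,2,1,36] for √350; ℓ=6 ⇒ convergent index 5
k=0  a_k=18  p_k/q_k = 18/1
k=1  a_k=1  p_k/q_k = 19/1
k=2  a_k=2  p_k/q_k = 56/3
…
k=4  a_k=2  p_k/q_k = 318/17
k=5  a_k=1  p_k/q_k = 449/24
→ (449, 24).  Check: 449²=201601, 350·24²=201600, difference 1.
n=2: (449,24)∘(449,24) = (449·449+350·24·24, 449·24+24·449) = (403201,21552)
n=3: (403201,21552)∘(449,24) = (449·403201+350·24·21552, 449·21552+24·403201) = (362074049,19353672)
n=4: (362074049,19353672)∘(449,24) = (449·362074049+350·24·19353672, 449·19353672+24·362074049) = (325142092801,17379575904)
n=5: (325142092801,17379575904)∘(449,24) = (449·325142092801+350·24·17379575904, 449·17379575904+24·325142092801) = (291977237261249,15606839808120)

449 24
403201 21552
362074049 19353672
325142092801 17379575904
291977237261249 15606839808120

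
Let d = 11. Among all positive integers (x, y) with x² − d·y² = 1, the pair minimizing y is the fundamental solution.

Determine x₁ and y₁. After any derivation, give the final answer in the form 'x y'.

[3; 3,6] for √11; ℓ=2 ⇒ convergent index 1
step 0: (3, 1)  from 3·(1,0) + (0,1)
step 1: (10, 3)  from 3·(3,1) + (1,0)
fundamental: x₁=10, y₁=3  (since 100 − 11·9 = 1)

10 3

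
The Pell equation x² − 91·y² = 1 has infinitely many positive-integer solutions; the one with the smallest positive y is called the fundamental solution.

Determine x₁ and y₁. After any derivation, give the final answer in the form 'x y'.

1574 165

√91 = [9; 1,1,5,1,5,1,1,18, …], period ℓ=8 (even) → k=7
i=0: a=9 ⇒ p=9, q=1
…
i=2: a=1 ⇒ p=19, q=2
i=3: a=5 ⇒ p=105, q=11
i=4: a=1 ⇒ p=124, q=13
i=5: a=5 ⇒ p=725, q=76
i=6: a=1 ⇒ p=849, q=89
i=7: a=1 ⇒ p=1574, q=165
→ (1574, 165).  Check: 1574²=2477476, 91·165²=2477475, difference 1.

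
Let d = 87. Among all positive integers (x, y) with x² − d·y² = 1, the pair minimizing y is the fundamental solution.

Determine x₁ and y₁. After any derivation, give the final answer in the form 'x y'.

[9; 3,18] for √87; ℓ=2 ⇒ convergent index 1
step 0: (9, 1)  from 9·(1,0) + (0,1)
step 1: (28, 3)  from 3·(9,1) + (1,0)
fundamental: x₁=28, y₁=3  (since 784 − 87·9 = 1)

28 3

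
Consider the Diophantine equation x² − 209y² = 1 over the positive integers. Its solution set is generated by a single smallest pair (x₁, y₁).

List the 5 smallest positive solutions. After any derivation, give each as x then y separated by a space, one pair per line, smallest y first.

46551 3220
4333991201 299788440
403503248748951 27910903337660
37566959460690844801 2598560922243032880
3497559059305735783913751 241931218954759943856100

√209 → a₀=14, period (2,5,3,2,3,5,2,28); ℓ=8 even so k=7
i=0: a=14 ⇒ p=14, q=1
…
i=2: a=5 ⇒ p=159, q=11
i=3: a=3 ⇒ p=506, q=35
i=4: a=2 ⇒ p=1171, q=81
i=5: a=3 ⇒ p=4019, q=278
i=6: a=5 ⇒ p=21266, q=1471
i=7: a=2 ⇒ p=46551, q=3220
→ (46551, 3220).  Check: 46551²=2166995601, 209·3220²=2166995600, difference 1.
k=2:  x_2 = 46551·46551+209·3220·3220 = 4333991201,  y_2 = 46551·3220+3220·46551 = 299788440
k=3:  x_3 = 46551·4333991201+209·3220·299788440 = 403503248748951,  y_3 = 46551·299788440+3220·4333991201 = 27910903337660
k=4:  x_4 = 46551·403503248748951+209·3220·27910903337660 = 37566959460690844801,  y_4 = 46551·27910903337660+3220·403503248748951 = 2598560922243032880
k=5:  x_5 = 46551·37566959460690844801+209·3220·2598560922243032880 = 3497559059305735783913751,  y_5 = 46551·2598560922243032880+3220·37566959460690844801 = 241931218954759943856100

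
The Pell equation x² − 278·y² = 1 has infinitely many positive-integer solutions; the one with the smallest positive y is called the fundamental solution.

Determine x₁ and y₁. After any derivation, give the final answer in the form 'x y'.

2501 150

d=278: √d = [16; 1,2,16,2,1,32] (ℓ=6, even), read p_5/q_5
a_0=16:  p_0=16·1+0=16,  q_0=16·0+1=1
a_1=1:  p_1=1·16+1=17,  q_1=1·1+0=1
a_2=2:  p_2=2·17+16=50,  q_2=2·1+1=3
a_3=16:  p_3=16·50+17=817,  q_3=16·3+1=49
a_4=2:  p_4=2·817+50=1684,  q_4=2·49+3=101
a_5=1:  p_5=1·1684+817=2501,  q_5=1·101+49=150
fundamental: x₁=2501, y₁=150  (since 6255001 − 278·22500 = 1)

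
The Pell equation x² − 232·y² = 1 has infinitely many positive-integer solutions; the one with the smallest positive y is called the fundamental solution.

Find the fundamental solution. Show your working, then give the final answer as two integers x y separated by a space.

19603 1287

d=232: √d = [15; 4,3,7,3,4,30] (ℓ=6, even), read p_5/q_5
a_0=15:  p_0=15·1+0=15,  q_0=15·0+1=1
a_1=4:  p_1=4·15+1=61,  q_1=4·1+0=4
a_2=3:  p_2=3·61+15=198,  q_2=3·4+1=13
a_3=7:  p_3=7·198+61=1447,  q_3=7·13+4=95
a_4=3:  p_4=3·1447+198=4539,  q_4=3·95+13=298
a_5=4:  p_5=4·4539+1447=19603,  q_5=4·298+95=1287
fundamental: x₁=19603, y₁=1287  (since 384277609 − 232·1656369 = 1)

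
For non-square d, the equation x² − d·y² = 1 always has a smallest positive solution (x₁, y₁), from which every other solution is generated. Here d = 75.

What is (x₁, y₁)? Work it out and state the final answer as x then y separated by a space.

26 3

√75 = [8; 1,1,1,16, …], period ℓ=4 (even) → k=3
i=0: a=8 ⇒ p=8, q=1
…
i=2: a=1 ⇒ p=17, q=2
i=3: a=1 ⇒ p=26, q=3
fundamental: x₁=26, y₁=3  (since 676 − 75·9 = 1)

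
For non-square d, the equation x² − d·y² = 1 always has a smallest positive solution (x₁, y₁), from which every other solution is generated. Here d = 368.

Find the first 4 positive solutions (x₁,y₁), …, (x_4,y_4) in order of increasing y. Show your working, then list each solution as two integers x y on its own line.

[19; 5,2,5,38] for √368; ℓ=4 ⇒ convergent index 3
a_0=19:  p_0=19·1+0=19,  q_0=19·0+1=1
a_1=5:  p_1=5·19+1=96,  q_1=5·1+0=5
a_2=2:  p_2=2·96+19=211,  q_2=2·5+1=11
a_3=5:  p_3=5·211+96=1151,  q_3=5·11+5=60
(x₁, y₁) = (1151, 60);  1151² − 368·60² = 1 ✓
k=2:  x_2 = 1151·1151+368·60·60 = 2649601,  y_2 = 1151·60+60·1151 = 138120
k=3:  x_3 = 1151·2649601+368·60·138120 = 6099380351,  y_3 = 1151·138120+60·2649601 = 317952180
k=4:  x_4 = 1151·6099380351+368·60·317952180 = 14040770918401,  y_4 = 1151·317952180+60·6099380351 = 731925780240

1151 60
2649601 138120
6099380351 317952180
14040770918401 731925780240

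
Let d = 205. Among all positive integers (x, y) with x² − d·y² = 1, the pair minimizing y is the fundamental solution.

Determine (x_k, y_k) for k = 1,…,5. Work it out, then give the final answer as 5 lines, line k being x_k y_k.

[14; 3,6,1,4,1,6,3,28] for √205; ℓ=8 ⇒ convergent index 7
step 0: (14, 1)  from 14·(1,0) + (0,1)
…
step 2: (272, 19)  from 6·(43,3) + (14,1)
…
step 4: (1532, 107)  from 4·(315,22) + (272,19)
step 5: (1847, 129)  from 1·(1532,107) + (315,22)
step 6: (12614, 881)  from 6·(1847,129) + (1532,107)
step 7: (39689, 2772)  from 3·(12614,881) + (1847,129)
(x₁, y₁) = (39689, 2772);  39689² − 205·2772² = 1 ✓
n=2: (39689,2772)∘(39689,2772) = (39689·39689+205·2772·2772, 39689·2772+2772·39689) = (3150433441,220035816)
n=3: (3150433441,220035816)∘(39689,2772) = (39689·3150433441+205·2772·220035816, 39689·220035816+2772·3150433441) = (250075105640009,17466002999676)
n=4: (250075105640009,17466002999676)∘(39689,2772) = (39689·250075105640009+205·2772·17466002999676, 39689·17466002999676+2772·250075105640009) = (19850461732342200961,1386416385888245712)
n=5: (19850461732342200961,1386416385888245712)∘(39689,2772) = (39689·19850461732342200961+205·2772·1386416385888245712, 39689·1386416385888245712+2772·19850461732342200961) = (1575689951139784122242249,110050959861571165127460)

39689 2772
3150433441 220035816
250075105640009 17466002999676
19850461732342200961 1386416385888245712
1575689951139784122242249 110050959861571165127460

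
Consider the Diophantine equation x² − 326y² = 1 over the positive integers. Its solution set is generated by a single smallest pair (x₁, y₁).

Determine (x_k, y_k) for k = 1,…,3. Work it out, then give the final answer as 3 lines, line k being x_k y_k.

√326 → a₀=18, period (18,36); ℓ=2 even so k=1
step 0: (18, 1)  from 18·(1,0) + (0,1)
step 1: (325, 18)  from 18·(18,1) + (1,0)
(x₁, y₁) = (325, 18);  325² − 326·18² = 1 ✓
(x_2, y_2) = (325·325 + 326·18·18, 325·18 + 18·325) = (211249, 11700)
(x_3, y_3) = (325·211249 + 326·18·11700, 325·11700 + 18·211249) = (137311525, 7604982)

325 18
211249 11700
137311525 7604982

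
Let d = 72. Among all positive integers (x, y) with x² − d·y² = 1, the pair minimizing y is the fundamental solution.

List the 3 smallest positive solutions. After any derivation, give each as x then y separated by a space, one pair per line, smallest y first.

17 2
577 68
19601 2310

√72 = [8; 2,16, …], period ℓ=2 (even) → k=1
k=0  a_k=8  p_k/q_k = 8/1
k=1  a_k=2  p_k/q_k = 17/2
→ (17, 2).  Check: 17²=289, 72·2²=288, difference 1.
k=2:  x_2 = 17·17+72·2·2 = 577,  y_2 = 17·2+2·17 = 68
k=3:  x_3 = 17·577+72·2·68 = 19601,  y_3 = 17·68+2·577 = 2310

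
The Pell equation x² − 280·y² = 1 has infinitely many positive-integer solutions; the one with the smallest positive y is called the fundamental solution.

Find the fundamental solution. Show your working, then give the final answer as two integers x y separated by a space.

√280 → a₀=16, period (1,2,1,2,1,32); ℓ=6 even so k=5
a_0=16:  p_0=16·1+0=16,  q_0=16·0+1=1
…
a_3=1:  p_3=1·50+17=67,  q_3=1·3+1=4
a_4=2:  p_4=2·67+50=184,  q_4=2·4+3=11
a_5=1:  p_5=1·184+67=251,  q_5=1·11+4=15
fundamental: x₁=251, y₁=15  (since 63001 − 280·225 = 1)

251 15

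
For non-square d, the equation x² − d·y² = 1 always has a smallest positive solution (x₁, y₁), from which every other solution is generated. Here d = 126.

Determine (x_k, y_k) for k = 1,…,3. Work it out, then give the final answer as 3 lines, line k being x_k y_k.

449 40
403201 35920
362074049 32256120

√126 = [11; 4,2,4,22, …], period ℓ=4 (even) → k=3
step 0: (11, 1)  from 11·(1,0) + (0,1)
…
step 2: (101, 9)  from 2·(45,4) + (11,1)
step 3: (449, 40)  from 4·(101,9) + (45,4)
fundamental: x₁=449, y₁=40  (since 201601 − 126·1600 = 1)
n=2: (449,40)∘(449,40) = (449·449+126·40·40, 449·40+40·449) = (403201,35920)
n=3: (403201,35920)∘(449,40) = (449·403201+126·40·35920, 449·35920+40·403201) = (362074049,32256120)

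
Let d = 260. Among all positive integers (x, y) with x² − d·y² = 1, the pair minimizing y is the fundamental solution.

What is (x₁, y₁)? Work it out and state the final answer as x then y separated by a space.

129 8

[16; 8,32] for √260; ℓ=2 ⇒ convergent index 1
k=0  a_k=16  p_k/q_k = 16/1
k=1  a_k=8  p_k/q_k = 129/8
→ (129, 8).  Check: 129²=16641, 260·8²=16640, difference 1.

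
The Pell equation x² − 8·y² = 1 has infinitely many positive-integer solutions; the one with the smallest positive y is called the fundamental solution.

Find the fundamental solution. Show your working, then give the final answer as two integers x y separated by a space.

3 1

[2; 1,4] for √8; ℓ=2 ⇒ convergent index 1
step 0: (2, 1)  from 2·(1,0) + (0,1)
step 1: (3, 1)  from 1·(2,1) + (1,0)
→ (3, 1).  Check: 3²=9, 8·1²=8, difference 1.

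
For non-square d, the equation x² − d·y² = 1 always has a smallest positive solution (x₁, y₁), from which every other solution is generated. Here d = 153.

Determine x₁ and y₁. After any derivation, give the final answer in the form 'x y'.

2177 176

√153 = [12; 2,1,2,2,2,1,2,24, …], period ℓ=8 (even) → k=7
a_0=12:  p_0=12·1+0=12,  q_0=12·0+1=1
…
a_5=2:  p_5=2·235+99=569,  q_5=2·19+8=46
a_6=1:  p_6=1·569+235=804,  q_6=1·46+19=65
a_7=2:  p_7=2·804+569=2177,  q_7=2·65+46=176
(x₁, y₁) = (2177, 176);  2177² − 153·176² = 1 ✓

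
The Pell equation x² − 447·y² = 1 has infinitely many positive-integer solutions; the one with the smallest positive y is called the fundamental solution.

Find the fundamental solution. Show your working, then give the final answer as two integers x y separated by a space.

d=447: √d = [21; 7,42] (ℓ=2, even), read p_1/q_1
k=0  a_k=21  p_k/q_k = 21/1
k=1  a_k=7  p_k/q_k = 148/7
(x₁, y₁) = (148, 7);  148² − 447·7² = 1 ✓

148 7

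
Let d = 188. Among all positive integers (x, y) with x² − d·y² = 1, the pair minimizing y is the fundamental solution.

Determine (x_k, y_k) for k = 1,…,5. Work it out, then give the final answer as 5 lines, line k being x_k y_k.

√188 → a₀=13, period (1,2,2,6,2,2,1,26); ℓ=8 even so k=7
step 0: (13, 1)  from 13·(1,0) + (0,1)
step 1: (14, 1)  from 1·(13,1) + (1,0)
step 2: (41, 3)  from 2·(14,1) + (13,1)
step 3: (96, 7)  from 2·(41,3) + (14,1)
step 4: (617, 45)  from 6·(96,7) + (41,3)
step 5: (1330, 97)  from 2·(617,45) + (96,7)
step 6: (3277, 239)  from 2·(1330,97) + (617,45)
step 7: (4607, 336)  from 1·(3277,239) + (1330,97)
(x₁, y₁) = (4607, 336);  4607² − 188·336² = 1 ✓
(x_2, y_2) = (4607·4607 + 188·336·336, 4607·336 + 336·4607) = (42448897, 3095904)
(x_3, y_3) = (4607·42448897 + 188·336·3095904, 4607·3095904 + 336·42448897) = (391124132351, 28525659120)
(x_4, y_4) = (4607·391124132351 + 188·336·28525659120, 4607·28525659120 + 336·391124132351) = (3603817713033217, 262835420035776)
(x_5, y_5) = (4607·3603817713033217 + 188·336·262835420035776, 4607·262835420035776 + 336·3603817713033217) = (33205576016763929087, 2421765531683980944)

4607 336
42448897 3095904
391124132351 28525659120
3603817713033217 262835420035776
33205576016763929087 2421765531683980944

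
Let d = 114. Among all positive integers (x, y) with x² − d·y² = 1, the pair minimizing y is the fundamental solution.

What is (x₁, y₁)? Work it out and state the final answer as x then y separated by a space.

1025 96

√114 → a₀=10, period (1,2,10,2,1,20); ℓ=6 even so k=5
k=0  a_k=10  p_k/q_k = 10/1
…
k=3  a_k=10  p_k/q_k = 331/31
k=4  a_k=2  p_k/q_k = 694/65
k=5  a_k=1  p_k/q_k = 1025/96
(x₁, y₁) = (1025, 96);  1025² − 114·96² = 1 ✓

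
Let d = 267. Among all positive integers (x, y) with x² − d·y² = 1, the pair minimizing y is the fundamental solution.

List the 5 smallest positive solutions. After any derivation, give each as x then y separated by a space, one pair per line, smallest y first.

2402 147
11539207 706188
55434348026 3392527005
266306596377697 16297699025832
1279336833564108362 78294142727569923

√267 → a₀=16, period (2,1,15,1,2,32); ℓ=6 even so k=5
a_0=16:  p_0=16·1+0=16,  q_0=16·0+1=1
a_1=2:  p_1=2·16+1=33,  q_1=2·1+0=2
…
a_4=1:  p_4=1·768+49=817,  q_4=1·47+3=50
a_5=2:  p_5=2·817+768=2402,  q_5=2·50+47=147
(x₁, y₁) = (2402, 147);  2402² − 267·147² = 1 ✓
n=2: (2402,147)∘(2402,147) = (2402·2402+267·147·147, 2402·147+147·2402) = (11539207,706188)
n=3: (11539207,706188)∘(2402,147) = (2402·11539207+267·147·706188, 2402·706188+147·11539207) = (55434348026,3392527005)
n=4: (55434348026,3392527005)∘(2402,147) = (2402·55434348026+267·147·3392527005, 2402·3392527005+147·55434348026) = (266306596377697,16297699025832)
n=5: (266306596377697,16297699025832)∘(2402,147) = (2402·266306596377697+267·147·16297699025832, 2402·16297699025832+147·266306596377697) = (1279336833564108362,78294142727569923)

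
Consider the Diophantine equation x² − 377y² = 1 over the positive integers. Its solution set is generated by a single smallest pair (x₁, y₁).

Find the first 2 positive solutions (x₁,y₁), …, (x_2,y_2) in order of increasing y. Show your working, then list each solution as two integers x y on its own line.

[19; 2,2,2,38] for √377; ℓ=4 ⇒ convergent index 3
k=0  a_k=19  p_k/q_k = 19/1
…
k=2  a_k=2  p_k/q_k = 97/5
k=3  a_k=2  p_k/q_k = 233/12
→ (233, 12).  Check: 233²=54289, 377·12²=54288, difference 1.
k=2:  x_2 = 233·233+377·12·12 = 108577,  y_2 = 233·12+12·233 = 5592

233 12
108577 5592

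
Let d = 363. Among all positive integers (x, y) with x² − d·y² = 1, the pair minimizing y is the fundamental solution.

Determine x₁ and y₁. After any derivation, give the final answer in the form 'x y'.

362 19

√363 → a₀=19, period (19,38); ℓ=2 even so k=1
i=0: a=19 ⇒ p=19, q=1
i=1: a=19 ⇒ p=362, q=19
→ (362, 19).  Check: 362²=131044, 363·19²=131043, difference 1.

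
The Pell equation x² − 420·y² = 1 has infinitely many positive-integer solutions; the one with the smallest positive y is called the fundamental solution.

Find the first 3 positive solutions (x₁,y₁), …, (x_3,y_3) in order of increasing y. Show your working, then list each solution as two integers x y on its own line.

[20; 2,40] for √420; ℓ=2 ⇒ convergent index 1
i=0: a=20 ⇒ p=20, q=1
i=1: a=2 ⇒ p=41, q=2
fundamental: x₁=41, y₁=2  (since 1681 − 420·4 = 1)
k=2:  x_2 = 41·41+420·2·2 = 3361,  y_2 = 41·2+2·41 = 164
k=3:  x_3 = 41·3361+420·2·164 = 275561,  y_3 = 41·164+2·3361 = 13446

41 2
3361 164
275561 13446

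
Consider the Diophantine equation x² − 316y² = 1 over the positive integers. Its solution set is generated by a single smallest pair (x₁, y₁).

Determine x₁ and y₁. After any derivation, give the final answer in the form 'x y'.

12799 720

√316 → a₀=17, period (1,3,2,8,2,3,1,34); ℓ=8 even so k=7
a_0=17:  p_0=17·1+0=17,  q_0=17·0+1=1
…
a_2=3:  p_2=3·18+17=71,  q_2=3·1+1=4
a_3=2:  p_3=2·71+18=160,  q_3=2·4+1=9
a_4=8:  p_4=8·160+71=1351,  q_4=8·9+4=76
a_5=2:  p_5=2·1351+160=2862,  q_5=2·76+9=161
a_6=3:  p_6=3·2862+1351=9937,  q_6=3·161+76=559
a_7=1:  p_7=1·9937+2862=12799,  q_7=1·559+161=720
→ (12799, 720).  Check: 12799²=163814401, 316·720²=163814400, difference 1.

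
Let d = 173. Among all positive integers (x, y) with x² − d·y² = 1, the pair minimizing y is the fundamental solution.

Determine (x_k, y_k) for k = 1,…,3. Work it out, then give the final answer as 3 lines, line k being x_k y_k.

2499849 190060
12498490045601 950242601880
62488675684008728649 4750926036134042180

√173 → a₀=13, period (6,1,1,6,26); ℓ=5 odd so k=9
a_0=13:  p_0=13·1+0=13,  q_0=13·0+1=1
…
a_2=1:  p_2=1·79+13=92,  q_2=1·6+1=7
a_3=1:  p_3=1·92+79=171,  q_3=1·7+6=13
…
a_7=1:  p_7=1·176552+29239=205791,  q_7=1·13423+2223=15646
a_8=1:  p_8=1·205791+176552=382343,  q_8=1·15646+13423=29069
a_9=6:  p_9=6·382343+205791=2499849,  q_9=6·29069+15646=190060
(x₁, y₁) = (2499849, 190060);  2499849² − 173·190060² = 1 ✓
(2499849+190060√173)^2 = 12498490045601 + 950242601880√173
(2499849+190060√173)^3 = 62488675684008728649 + 4750926036134042180√173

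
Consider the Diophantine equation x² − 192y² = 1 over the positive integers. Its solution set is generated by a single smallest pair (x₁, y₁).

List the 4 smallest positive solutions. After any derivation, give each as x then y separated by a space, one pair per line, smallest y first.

97 7
18817 1358
3650401 263445
708158977 51106972

d=192: √d = [13; 1,5,1,26] (ℓ=4, even), read p_3/q_3
step 0: (13, 1)  from 13·(1,0) + (0,1)
step 1: (14, 1)  from 1·(13,1) + (1,0)
step 2: (83, 6)  from 5·(14,1) + (13,1)
step 3: (97, 7)  from 1·(83,6) + (14,1)
fundamental: x₁=97, y₁=7  (since 9409 − 192·49 = 1)
(x_2, y_2) = (97·97 + 192·7·7, 97·7 + 7·97) = (18817, 1358)
(x_3, y_3) = (97·18817 + 192·7·1358, 97·1358 + 7·18817) = (3650401, 263445)
(x_4, y_4) = (97·3650401 + 192·7·263445, 97·263445 + 7·3650401) = (708158977, 51106972)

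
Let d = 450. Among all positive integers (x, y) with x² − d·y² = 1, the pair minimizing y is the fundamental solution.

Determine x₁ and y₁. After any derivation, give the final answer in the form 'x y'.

19601 924

√450 → a₀=21, period (4,1,2,4,2,1,4,42); ℓ=8 even so k=7
k=0  a_k=21  p_k/q_k = 21/1
k=1  a_k=4  p_k/q_k = 85/4
k=2  a_k=1  p_k/q_k = 106/5
k=3  a_k=2  p_k/q_k = 297/14
k=4  a_k=4  p_k/q_k = 1294/61
…
k=6  a_k=1  p_k/q_k = 4179/197
k=7  a_k=4  p_k/q_k = 19601/924
→ (19601, 924).  Check: 19601²=384199201, 450·924²=384199200, difference 1.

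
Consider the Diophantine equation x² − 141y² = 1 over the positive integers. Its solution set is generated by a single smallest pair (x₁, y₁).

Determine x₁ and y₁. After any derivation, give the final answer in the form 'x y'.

√141 = [11; 1,6,1,22, …], period ℓ=4 (even) → k=3
k=0  a_k=11  p_k/q_k = 11/1
k=1  a_k=1  p_k/q_k = 12/1
k=2  a_k=6  p_k/q_k = 83/7
k=3  a_k=1  p_k/q_k = 95/8
(x₁, y₁) = (95, 8);  95² − 141·8² = 1 ✓

95 8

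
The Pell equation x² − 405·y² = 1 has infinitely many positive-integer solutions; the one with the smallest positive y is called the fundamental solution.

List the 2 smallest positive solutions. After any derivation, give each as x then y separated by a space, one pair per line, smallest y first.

161 8
51841 2576

√405 = [20; 8,40, …], period ℓ=2 (even) → k=1
step 0: (20, 1)  from 20·(1,0) + (0,1)
step 1: (161, 8)  from 8·(20,1) + (1,0)
fundamental: x₁=161, y₁=8  (since 25921 − 405·64 = 1)
n=2: (161,8)∘(161,8) = (161·161+405·8·8, 161·8+8·161) = (51841,2576)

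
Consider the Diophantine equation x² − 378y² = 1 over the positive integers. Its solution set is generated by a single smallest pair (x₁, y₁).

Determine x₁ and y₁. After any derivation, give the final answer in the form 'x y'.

d=378: √d = [19; 2,3,1,4,1,3,2,38] (ℓ=8, even), read p_7/q_7
a_0=19:  p_0=19·1+0=19,  q_0=19·0+1=1
…
a_5=1:  p_5=1·836+175=1011,  q_5=1·43+9=52
a_6=3:  p_6=3·1011+836=3869,  q_6=3·52+43=199
a_7=2:  p_7=2·3869+1011=8749,  q_7=2·199+52=450
→ (8749, 450).  Check: 8749²=76545001, 378·450²=76545000, difference 1.

8749 450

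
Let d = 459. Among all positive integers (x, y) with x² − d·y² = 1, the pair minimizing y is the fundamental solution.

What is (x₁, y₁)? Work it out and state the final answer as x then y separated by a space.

499850 23331

√459 → a₀=21, period (2,2,1,4,21,4,1,2,2,42); ℓ=10 even so k=9
step 0: (21, 1)  from 21·(1,0) + (0,1)
step 1: (43, 2)  from 2·(21,1) + (1,0)
…
step 4: (707, 33)  from 4·(150,7) + (107,5)
…
step 6: (60695, 2833)  from 4·(14997,700) + (707,33)
step 7: (75692, 3533)  from 1·(60695,2833) + (14997,700)
step 8: (212079, 9899)  from 2·(75692,3533) + (60695,2833)
step 9: (499850, 23331)  from 2·(212079,9899) + (75692,3533)
(x₁, y₁) = (499850, 23331);  499850² − 459·23331² = 1 ✓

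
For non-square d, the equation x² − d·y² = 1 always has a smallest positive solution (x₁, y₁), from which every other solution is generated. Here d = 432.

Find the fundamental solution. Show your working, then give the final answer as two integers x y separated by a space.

d=432: √d = [20; 1,3,1,1,1,3,1,40] (ℓ=8, even), read p_7/q_7
step 0: (20, 1)  from 20·(1,0) + (0,1)
step 1: (21, 1)  from 1·(20,1) + (1,0)
…
step 3: (104, 5)  from 1·(83,4) + (21,1)
step 4: (187, 9)  from 1·(104,5) + (83,4)
step 5: (291, 14)  from 1·(187,9) + (104,5)
step 6: (1060, 51)  from 3·(291,14) + (187,9)
step 7: (1351, 65)  from 1·(1060,51) + (291,14)
(x₁, y₁) = (1351, 65);  1351² − 432·65² = 1 ✓

1351 65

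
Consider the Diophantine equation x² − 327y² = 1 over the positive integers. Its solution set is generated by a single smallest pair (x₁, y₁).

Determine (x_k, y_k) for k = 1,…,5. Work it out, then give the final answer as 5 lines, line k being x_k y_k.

217 12
94177 5208
40872601 2260260
17738614657 980947632
7698517888537 425729012028

d=327: √d = [18; 12,36] (ℓ=2, even), read p_1/q_1
i=0: a=18 ⇒ p=18, q=1
i=1: a=12 ⇒ p=217, q=12
→ (217, 12).  Check: 217²=47089, 327·12²=47088, difference 1.
(217+12√327)^2 = 94177 + 5208√327
(217+12√327)^3 = 40872601 + 2260260√327
(217+12√327)^4 = 17738614657 + 980947632√327
(217+12√327)^5 = 7698517888537 + 425729012028√327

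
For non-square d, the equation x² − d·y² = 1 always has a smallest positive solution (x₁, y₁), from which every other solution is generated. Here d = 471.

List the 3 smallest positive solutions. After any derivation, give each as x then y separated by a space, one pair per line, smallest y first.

7838695 361188
122890278606049 5662485139320
1926598824915678693415 88772987898323613612

√471 = [21; 1,2,2,1,3,…,2,1,42, …], period ℓ=14 (even) → k=13
a_0=21:  p_0=21·1+0=21,  q_0=21·0+1=1
a_1=1:  p_1=1·21+1=22,  q_1=1·1+0=1
a_2=2:  p_2=2·22+21=65,  q_2=2·1+1=3
…
a_4=1:  p_4=1·152+65=217,  q_4=1·7+3=10
…
a_10=1:  p_10=1·644804+198665=843469,  q_10=1·29711+9154=38865
…
a_12=2:  p_12=2·2331742+843469=5506953,  q_12=2·107441+38865=253747
a_13=1:  p_13=1·5506953+2331742=7838695,  q_13=1·253747+107441=361188
→ (7838695, 361188).  Check: 7838695²=61445139303025, 471·361188²=61445139303024, difference 1.
k=2:  x_2 = 7838695·7838695+471·361188·361188 = 122890278606049,  y_2 = 7838695·361188+361188·7838695 = 5662485139320
k=3:  x_3 = 7838695·122890278606049+471·361188·5662485139320 = 1926598824915678693415,  y_3 = 7838695·5662485139320+361188·122890278606049 = 88772987898323613612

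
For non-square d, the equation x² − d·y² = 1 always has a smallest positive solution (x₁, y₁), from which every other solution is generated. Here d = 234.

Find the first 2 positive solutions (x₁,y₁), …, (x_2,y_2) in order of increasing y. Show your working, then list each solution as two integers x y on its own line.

5201 340
54100801 3536680

[15; 3,2,1,2,1,2,3,30] for √234; ℓ=8 ⇒ convergent index 7
step 0: (15, 1)  from 15·(1,0) + (0,1)
step 1: (46, 3)  from 3·(15,1) + (1,0)
step 2: (107, 7)  from 2·(46,3) + (15,1)
step 3: (153, 10)  from 1·(107,7) + (46,3)
step 4: (413, 27)  from 2·(153,10) + (107,7)
step 5: (566, 37)  from 1·(413,27) + (153,10)
step 6: (1545, 101)  from 2·(566,37) + (413,27)
step 7: (5201, 340)  from 3·(1545,101) + (566,37)
→ (5201, 340).  Check: 5201²=27050401, 234·340²=27050400, difference 1.
n=2: (5201,340)∘(5201,340) = (5201·5201+234·340·340, 5201·340+340·5201) = (54100801,3536680)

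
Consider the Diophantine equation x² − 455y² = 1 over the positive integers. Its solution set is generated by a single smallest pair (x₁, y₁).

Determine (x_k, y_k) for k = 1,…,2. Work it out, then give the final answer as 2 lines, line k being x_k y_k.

64 3
8191 384

√455 → a₀=21, period (3,42); ℓ=2 even so k=1
step 0: (21, 1)  from 21·(1,0) + (0,1)
step 1: (64, 3)  from 3·(21,1) + (1,0)
(x₁, y₁) = (64, 3);  64² − 455·3² = 1 ✓
(64+3√455)^2 = 8191 + 384√455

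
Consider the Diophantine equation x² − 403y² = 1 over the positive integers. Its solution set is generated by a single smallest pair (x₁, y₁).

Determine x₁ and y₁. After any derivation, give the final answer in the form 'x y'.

669878 33369

√403 = [20; 13,2,1,3,1,3,1,2,13,40, …], period ℓ=10 (even) → k=9
k=0  a_k=20  p_k/q_k = 20/1
…
k=3  a_k=1  p_k/q_k = 803/40
k=4  a_k=3  p_k/q_k = 2951/147
…
k=8  a_k=2  p_k/q_k = 50147/2498
k=9  a_k=13  p_k/q_k = 669878/33369
(x₁, y₁) = (669878, 33369);  669878² − 403·33369² = 1 ✓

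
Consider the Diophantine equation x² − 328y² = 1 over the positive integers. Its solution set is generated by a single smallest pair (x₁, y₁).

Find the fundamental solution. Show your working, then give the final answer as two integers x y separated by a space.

163 9

[18; 9,36] for √328; ℓ=2 ⇒ convergent index 1
i=0: a=18 ⇒ p=18, q=1
i=1: a=9 ⇒ p=163, q=9
→ (163, 9).  Check: 163²=26569, 328·9²=26568, difference 1.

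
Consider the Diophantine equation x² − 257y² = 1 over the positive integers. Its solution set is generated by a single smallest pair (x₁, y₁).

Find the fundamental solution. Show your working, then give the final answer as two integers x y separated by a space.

d=257: √d = [16; 32] (ℓ=1, odd), read p_1/q_1
step 0: (16, 1)  from 16·(1,0) + (0,1)
step 1: (513, 32)  from 32·(16,1) + (1,0)
→ (513, 32).  Check: 513²=263169, 257·32²=263168, difference 1.

513 32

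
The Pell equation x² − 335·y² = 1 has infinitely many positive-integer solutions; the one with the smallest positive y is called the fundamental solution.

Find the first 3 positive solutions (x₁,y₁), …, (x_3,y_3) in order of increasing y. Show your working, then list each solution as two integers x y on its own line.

√335 = [18; 3,3,3,36, …], period ℓ=4 (even) → k=3
i=0: a=18 ⇒ p=18, q=1
i=1: a=3 ⇒ p=55, q=3
i=2: a=3 ⇒ p=183, q=10
i=3: a=3 ⇒ p=604, q=33
→ (604, 33).  Check: 604²=364816, 335·33²=364815, difference 1.
n=2: (604,33)∘(604,33) = (604·604+335·33·33, 604·33+33·604) = (729631,39864)
n=3: (729631,39864)∘(604,33) = (604·729631+335·33·39864, 604·39864+33·729631) = (881393644,48155679)

604 33
729631 39864
881393644 48155679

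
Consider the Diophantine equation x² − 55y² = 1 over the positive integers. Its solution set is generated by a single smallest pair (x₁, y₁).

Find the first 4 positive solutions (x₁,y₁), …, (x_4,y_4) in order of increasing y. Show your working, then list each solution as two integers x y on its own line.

89 12
15841 2136
2819609 380196
501874561 67672752

d=55: √d = [7; 2,2,2,14] (ℓ=4, even), read p_3/q_3
k=0  a_k=7  p_k/q_k = 7/1
…
k=2  a_k=2  p_k/q_k = 37/5
k=3  a_k=2  p_k/q_k = 89/12
fundamental: x₁=89, y₁=12  (since 7921 − 55·144 = 1)
(x_2, y_2) = (89·89 + 55·12·12, 89·12 + 12·89) = (15841, 2136)
(x_3, y_3) = (89·15841 + 55·12·2136, 89·2136 + 12·15841) = (2819609, 380196)
(x_4, y_4) = (89·2819609 + 55·12·380196, 89·380196 + 12·2819609) = (501874561, 67672752)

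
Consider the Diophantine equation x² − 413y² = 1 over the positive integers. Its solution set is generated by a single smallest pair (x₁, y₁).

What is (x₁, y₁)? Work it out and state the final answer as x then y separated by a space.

113399 5580

d=413: √d = [20; 3,9,1,4,1,9,3,40] (ℓ=8, even), read p_7/q_7
step 0: (20, 1)  from 20·(1,0) + (0,1)
step 1: (61, 3)  from 3·(20,1) + (1,0)
…
step 4: (3089, 152)  from 4·(630,31) + (569,28)
step 5: (3719, 183)  from 1·(3089,152) + (630,31)
step 6: (36560, 1799)  from 9·(3719,183) + (3089,152)
step 7: (113399, 5580)  from 3·(36560,1799) + (3719,183)
(x₁, y₁) = (113399, 5580);  113399² − 413·5580² = 1 ✓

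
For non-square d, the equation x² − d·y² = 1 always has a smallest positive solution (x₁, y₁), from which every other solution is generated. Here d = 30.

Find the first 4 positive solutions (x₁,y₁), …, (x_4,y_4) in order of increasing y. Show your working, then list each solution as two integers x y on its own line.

11 2
241 44
5291 966
116161 21208

d=30: √d = [5; 2,10] (ℓ=2, even), read p_1/q_1
i=0: a=5 ⇒ p=5, q=1
i=1: a=2 ⇒ p=11, q=2
fundamental: x₁=11, y₁=2  (since 121 − 30·4 = 1)
(11+2√30)^2 = 241 + 44√30
(11+2√30)^3 = 5291 + 966√30
(11+2√30)^4 = 116161 + 21208√30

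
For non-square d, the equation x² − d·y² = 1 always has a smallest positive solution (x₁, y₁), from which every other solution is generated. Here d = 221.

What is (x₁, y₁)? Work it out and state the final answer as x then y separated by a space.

1665 112

√221 → a₀=14, period (1,6,2,6,1,28); ℓ=6 even so k=5
i=0: a=14 ⇒ p=14, q=1
i=1: a=1 ⇒ p=15, q=1
…
i=3: a=2 ⇒ p=223, q=15
i=4: a=6 ⇒ p=1442, q=97
i=5: a=1 ⇒ p=1665, q=112
(x₁, y₁) = (1665, 112);  1665² − 221·112² = 1 ✓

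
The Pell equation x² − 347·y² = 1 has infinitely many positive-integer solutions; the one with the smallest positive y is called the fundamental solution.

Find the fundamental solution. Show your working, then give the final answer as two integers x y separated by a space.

641602 34443

[18; 1,1,1,2,4,…,1,1,36] for √347; ℓ=14 ⇒ convergent index 13
step 0: (18, 1)  from 18·(1,0) + (0,1)
step 1: (19, 1)  from 1·(18,1) + (1,0)
step 2: (37, 2)  from 1·(19,1) + (18,1)
step 3: (56, 3)  from 1·(37,2) + (19,1)
step 4: (149, 8)  from 2·(56,3) + (37,2)
step 5: (652, 35)  from 4·(149,8) + (56,3)
step 6: (801, 43)  from 1·(652,35) + (149,8)
step 7: (14269, 766)  from 17·(801,43) + (652,35)
step 8: (15070, 809)  from 1·(14269,766) + (801,43)
…
step 10: (164168, 8813)  from 2·(74549,4002) + (15070,809)
…
step 12: (402885, 21628)  from 1·(238717,12815) + (164168,8813)
step 13: (641602, 34443)  from 1·(402885,21628) + (238717,12815)
→ (641602, 34443).  Check: 641602²=411653126404, 347·34443²=411653126403, difference 1.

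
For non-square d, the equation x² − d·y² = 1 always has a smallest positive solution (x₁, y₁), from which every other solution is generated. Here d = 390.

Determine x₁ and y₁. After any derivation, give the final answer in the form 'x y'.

[19; 1,2,1,38] for √390; ℓ=4 ⇒ convergent index 3
i=0: a=19 ⇒ p=19, q=1
…
i=2: a=2 ⇒ p=59, q=3
i=3: a=1 ⇒ p=79, q=4
(x₁, y₁) = (79, 4);  79² − 390·4² = 1 ✓

79 4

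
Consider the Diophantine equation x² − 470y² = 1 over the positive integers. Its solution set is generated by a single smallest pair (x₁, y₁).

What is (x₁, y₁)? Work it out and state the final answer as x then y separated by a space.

[21; 1,2,8,2,1,42] for √470; ℓ=6 ⇒ convergent index 5
k=0  a_k=21  p_k/q_k = 21/1
…
k=2  a_k=2  p_k/q_k = 65/3
…
k=4  a_k=2  p_k/q_k = 1149/53
k=5  a_k=1  p_k/q_k = 1691/78
(x₁, y₁) = (1691, 78);  1691² − 470·78² = 1 ✓

1691 78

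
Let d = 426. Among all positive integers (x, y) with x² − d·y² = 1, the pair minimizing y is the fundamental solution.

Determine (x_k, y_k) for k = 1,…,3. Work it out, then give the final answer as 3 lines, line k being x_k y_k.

88751 4300
15753480001 763258600
2796274207048751 135479928012900

√426 → a₀=20, period (1,1,1,3,2,6,2,3,1,1,1,40); ℓ=12 even so k=11
k=0  a_k=20  p_k/q_k = 20/1
k=1  a_k=1  p_k/q_k = 21/1
k=2  a_k=1  p_k/q_k = 41/2
k=3  a_k=1  p_k/q_k = 62/3
k=4  a_k=3  p_k/q_k = 227/11
k=5  a_k=2  p_k/q_k = 516/25
k=6  a_k=6  p_k/q_k = 3323/161
k=7  a_k=2  p_k/q_k = 7162/347
k=8  a_k=3  p_k/q_k = 24809/1202
k=9  a_k=1  p_k/q_k = 31971/1549
k=10  a_k=1  p_k/q_k = 56780/2751
k=11  a_k=1  p_k/q_k = 88751/4300
fundamental: x₁=88751, y₁=4300  (since 7876740001 − 426·18490000 = 1)
k=2:  x_2 = 88751·88751+426·4300·4300 = 15753480001,  y_2 = 88751·4300+4300·88751 = 763258600
k=3:  x_3 = 88751·15753480001+426·4300·763258600 = 2796274207048751,  y_3 = 88751·763258600+4300·15753480001 = 135479928012900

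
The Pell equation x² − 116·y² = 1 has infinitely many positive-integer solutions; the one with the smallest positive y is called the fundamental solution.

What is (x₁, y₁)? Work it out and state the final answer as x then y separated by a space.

√116 = [10; 1,3,2,1,4,1,2,3,1,20, …], period ℓ=10 (even) → k=9
i=0: a=10 ⇒ p=10, q=1
i=1: a=1 ⇒ p=11, q=1
i=2: a=3 ⇒ p=43, q=4
i=3: a=2 ⇒ p=97, q=9
i=4: a=1 ⇒ p=140, q=13
i=5: a=4 ⇒ p=657, q=61
i=6: a=1 ⇒ p=797, q=74
i=7: a=2 ⇒ p=2251, q=209
i=8: a=3 ⇒ p=7550, q=701
i=9: a=1 ⇒ p=9801, q=910
→ (9801, 910).  Check: 9801²=96059601, 116·910²=96059600, difference 1.

9801 910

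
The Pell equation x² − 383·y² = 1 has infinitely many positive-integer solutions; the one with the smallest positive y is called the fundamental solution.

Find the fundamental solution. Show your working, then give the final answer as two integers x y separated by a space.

18768 959

d=383: √d = [19; 1,1,3,19,3,1,1,38] (ℓ=8, even), read p_7/q_7
i=0: a=19 ⇒ p=19, q=1
…
i=4: a=19 ⇒ p=2642, q=135
i=5: a=3 ⇒ p=8063, q=412
i=6: a=1 ⇒ p=10705, q=547
i=7: a=1 ⇒ p=18768, q=959
fundamental: x₁=18768, y₁=959  (since 352237824 − 383·919681 = 1)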